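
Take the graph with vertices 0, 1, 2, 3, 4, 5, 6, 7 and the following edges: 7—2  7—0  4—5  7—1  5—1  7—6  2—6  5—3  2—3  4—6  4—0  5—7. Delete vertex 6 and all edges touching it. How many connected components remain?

With 6 gone, the remaining components are: {0, 1, 2, 3, 4, 5, 7}.
That is 1 component.

1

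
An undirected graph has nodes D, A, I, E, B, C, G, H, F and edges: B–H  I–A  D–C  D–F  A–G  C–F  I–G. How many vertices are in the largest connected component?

E is isolated — a component by itself.
Starting from B we can reach B, H. That is one component of size 2.
Starting from C we can reach C, D, F. That is one component of size 3.
Starting from A we can reach A, G, I. That is one component of size 3.
The largest has 3 vertices.

3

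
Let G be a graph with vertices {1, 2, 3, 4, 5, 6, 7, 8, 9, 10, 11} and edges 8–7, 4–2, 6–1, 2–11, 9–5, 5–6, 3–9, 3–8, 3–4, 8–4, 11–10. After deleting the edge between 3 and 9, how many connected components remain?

2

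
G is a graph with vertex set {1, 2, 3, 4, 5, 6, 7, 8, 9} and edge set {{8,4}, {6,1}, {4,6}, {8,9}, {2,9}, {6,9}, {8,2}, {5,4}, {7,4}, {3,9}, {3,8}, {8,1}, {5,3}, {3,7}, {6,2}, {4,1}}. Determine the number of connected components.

1

Starting from 1 we can reach 1, 2, 3, 4, 5, 6, 7, 8, 9. That is one component of size 9.
Total: 1 component.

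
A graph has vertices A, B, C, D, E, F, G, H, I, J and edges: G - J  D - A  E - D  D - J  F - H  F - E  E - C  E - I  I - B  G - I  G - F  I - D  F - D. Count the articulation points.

Removing D increases the component count from 1 to 2, so D is a cut vertex.
Removing E increases the component count from 1 to 2, so E is a cut vertex.
Removing F increases the component count from 1 to 2, so F is a cut vertex.
Likewise I is a cut vertex.
By contrast removing H leaves 1 component; it is not a cut vertex. No other vertex is a cut vertex either.

4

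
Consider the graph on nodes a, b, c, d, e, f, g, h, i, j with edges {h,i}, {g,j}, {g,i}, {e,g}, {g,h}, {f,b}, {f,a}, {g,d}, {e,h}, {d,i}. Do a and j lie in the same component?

No

The component containing a is {a, b, f}, and j is not in it.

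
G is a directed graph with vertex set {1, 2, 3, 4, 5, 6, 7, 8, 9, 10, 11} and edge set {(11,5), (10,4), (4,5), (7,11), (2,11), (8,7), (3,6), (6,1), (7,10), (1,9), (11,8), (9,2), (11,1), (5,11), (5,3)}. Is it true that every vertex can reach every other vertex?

From 8 we can reach every vertex (1, 2, 3, 4, 5, 6, 7, 8, 9, 10, 11), and every vertex can reach 8 (1, 2, 3, 4, 5, 6, 7, 8, 9, 10, 11). So the whole graph is one strongly connected component.

Yes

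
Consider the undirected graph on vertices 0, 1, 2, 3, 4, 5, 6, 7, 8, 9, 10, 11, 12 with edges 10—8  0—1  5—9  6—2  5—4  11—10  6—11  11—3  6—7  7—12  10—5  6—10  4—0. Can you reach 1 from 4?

From 4 we can reach 0, 1, 2, 3, 4, 5, 6, 7, 8, 9, 10, 11, 12, which includes 1.

Yes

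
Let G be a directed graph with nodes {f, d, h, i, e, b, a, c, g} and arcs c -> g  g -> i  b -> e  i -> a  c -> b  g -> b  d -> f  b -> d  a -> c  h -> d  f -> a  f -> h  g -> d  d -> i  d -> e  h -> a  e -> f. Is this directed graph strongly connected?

Yes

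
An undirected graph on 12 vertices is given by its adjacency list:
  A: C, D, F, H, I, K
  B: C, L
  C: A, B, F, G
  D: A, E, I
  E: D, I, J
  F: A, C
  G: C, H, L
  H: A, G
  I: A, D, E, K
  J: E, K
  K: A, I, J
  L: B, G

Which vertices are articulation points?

Removing A increases the component count from 1 to 2, so A is a cut vertex.
By contrast removing L leaves 1 component; it is not a cut vertex. No other vertex is a cut vertex either.

A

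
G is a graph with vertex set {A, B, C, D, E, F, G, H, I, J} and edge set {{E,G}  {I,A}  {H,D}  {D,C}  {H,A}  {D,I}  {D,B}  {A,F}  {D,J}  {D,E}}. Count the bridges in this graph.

The edges on the cycle H-D-I-A-H are not bridges since each lies on that cycle.
But removing D-E disconnects D from E; removing D-C disconnects D from C; removing F-A disconnects F from A; removing E-G disconnects E from G — these are bridges.
In total 6 edges are bridges.

6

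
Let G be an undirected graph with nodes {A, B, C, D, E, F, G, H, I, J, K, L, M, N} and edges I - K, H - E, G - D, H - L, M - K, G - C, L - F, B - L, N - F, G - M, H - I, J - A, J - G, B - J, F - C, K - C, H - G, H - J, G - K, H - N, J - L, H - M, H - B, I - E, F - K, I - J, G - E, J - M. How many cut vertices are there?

2

Removing G increases the component count from 1 to 2, so G is a cut vertex.
Removing J increases the component count from 1 to 2, so J is a cut vertex.
By contrast removing B leaves 1 component; it is not a cut vertex. No other vertex is a cut vertex either.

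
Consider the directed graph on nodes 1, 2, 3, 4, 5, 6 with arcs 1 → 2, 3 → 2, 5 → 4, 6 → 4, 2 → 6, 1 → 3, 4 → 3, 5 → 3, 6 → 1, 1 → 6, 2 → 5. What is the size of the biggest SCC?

6

{1, 2, 3, 4, 5, 6} are all mutually reachable — one SCC of size 6.
The largest has 6 vertices.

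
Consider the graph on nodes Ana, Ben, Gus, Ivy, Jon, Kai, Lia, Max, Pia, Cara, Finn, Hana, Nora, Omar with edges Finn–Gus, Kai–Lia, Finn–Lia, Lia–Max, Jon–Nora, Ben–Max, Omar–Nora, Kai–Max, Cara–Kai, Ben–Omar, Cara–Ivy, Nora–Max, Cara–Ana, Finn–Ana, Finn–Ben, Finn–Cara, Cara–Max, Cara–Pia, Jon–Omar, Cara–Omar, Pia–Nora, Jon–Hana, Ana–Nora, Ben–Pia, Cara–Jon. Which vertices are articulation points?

Jon, Cara, Finn

Removing Jon increases the component count from 1 to 2, so Jon is a cut vertex.
Removing Cara increases the component count from 1 to 2, so Cara is a cut vertex.
Removing Finn increases the component count from 1 to 2, so Finn is a cut vertex.
By contrast removing Ana leaves 1 component; it is not a cut vertex. No other vertex is a cut vertex either.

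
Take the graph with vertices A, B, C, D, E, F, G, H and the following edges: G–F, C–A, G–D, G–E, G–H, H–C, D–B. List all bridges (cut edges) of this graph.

removing G–D disconnects G from D; removing H–G disconnects H from G; removing A–C disconnects A from C; removing B–D disconnects B from D — these are bridges.
In total 7 edges are bridges.

A-C, B-D, C-H, D-G, E-G, F-G, G-H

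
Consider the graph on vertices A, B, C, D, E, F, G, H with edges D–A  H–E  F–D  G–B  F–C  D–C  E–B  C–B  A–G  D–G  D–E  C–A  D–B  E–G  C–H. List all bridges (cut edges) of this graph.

none

The edges on the cycle F-D-A-G-E-H-C-F are not bridges since each lies on that cycle.
Every edge lies on some cycle, so there are no bridges.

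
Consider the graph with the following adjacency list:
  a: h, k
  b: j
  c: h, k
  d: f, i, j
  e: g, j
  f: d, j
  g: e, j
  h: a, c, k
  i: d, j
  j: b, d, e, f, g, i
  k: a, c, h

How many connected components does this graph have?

Starting from a we can reach a, c, h, k. That is one component of size 4.
Starting from b we can reach b, d, e, f, g, i, j. That is one component of size 7.
Total: 2 components.

2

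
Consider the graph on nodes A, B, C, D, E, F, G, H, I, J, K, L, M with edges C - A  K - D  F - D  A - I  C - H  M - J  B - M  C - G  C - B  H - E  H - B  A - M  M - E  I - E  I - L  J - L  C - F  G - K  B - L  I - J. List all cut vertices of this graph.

Removing C increases the component count from 1 to 2, so C is a cut vertex.
By contrast removing J leaves 1 component; it is not a cut vertex. No other vertex is a cut vertex either.

C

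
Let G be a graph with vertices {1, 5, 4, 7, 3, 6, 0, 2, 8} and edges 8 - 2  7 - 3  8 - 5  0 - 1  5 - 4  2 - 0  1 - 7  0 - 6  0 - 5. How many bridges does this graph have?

5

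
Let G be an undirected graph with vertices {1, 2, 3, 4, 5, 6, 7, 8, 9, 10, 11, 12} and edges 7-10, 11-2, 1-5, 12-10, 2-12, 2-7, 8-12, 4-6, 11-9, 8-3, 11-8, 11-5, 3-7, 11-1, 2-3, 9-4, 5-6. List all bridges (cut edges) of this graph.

none

The edges on the cycle 8-3-7-10-12-8 are not bridges since each lies on that cycle.
Every edge lies on some cycle, so there are no bridges.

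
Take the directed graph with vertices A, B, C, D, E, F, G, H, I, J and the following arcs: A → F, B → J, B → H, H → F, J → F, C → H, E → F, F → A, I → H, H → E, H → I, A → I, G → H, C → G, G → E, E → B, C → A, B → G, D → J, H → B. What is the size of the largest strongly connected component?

{A, B, E, F, G, H, I, J} are all mutually reachable — one SCC of size 8.
{C} is an SCC by itself.
{D} is an SCC by itself.
The largest has 8 vertices.

8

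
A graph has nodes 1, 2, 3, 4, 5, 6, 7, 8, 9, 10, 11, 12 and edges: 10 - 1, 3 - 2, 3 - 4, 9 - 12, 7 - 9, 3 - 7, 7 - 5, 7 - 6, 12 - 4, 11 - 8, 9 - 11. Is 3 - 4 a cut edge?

No

After removing 3 - 4, the path 3-7-9-12-4 still connects them, so the edge is not a bridge.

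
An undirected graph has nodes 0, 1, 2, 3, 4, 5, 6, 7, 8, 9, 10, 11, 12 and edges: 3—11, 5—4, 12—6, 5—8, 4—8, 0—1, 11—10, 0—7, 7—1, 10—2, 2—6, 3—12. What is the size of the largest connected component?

9 is isolated — a component by itself.
Starting from 4 we can reach 4, 5, 8. That is one component of size 3.
Starting from 0 we can reach 0, 1, 7. That is one component of size 3.
Starting from 2 we can reach 2, 3, 6, 10, 11, 12. That is one component of size 6.
The largest has 6 vertices.

6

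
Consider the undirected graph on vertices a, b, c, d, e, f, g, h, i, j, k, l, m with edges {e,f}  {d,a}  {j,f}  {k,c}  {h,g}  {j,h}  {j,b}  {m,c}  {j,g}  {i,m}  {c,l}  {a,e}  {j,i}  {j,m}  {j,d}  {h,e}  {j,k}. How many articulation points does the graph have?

Removing c increases the component count from 1 to 2, so c is a cut vertex.
Removing j increases the component count from 1 to 3, so j is a cut vertex.
By contrast removing h leaves 1 component; it is not a cut vertex. No other vertex is a cut vertex either.

2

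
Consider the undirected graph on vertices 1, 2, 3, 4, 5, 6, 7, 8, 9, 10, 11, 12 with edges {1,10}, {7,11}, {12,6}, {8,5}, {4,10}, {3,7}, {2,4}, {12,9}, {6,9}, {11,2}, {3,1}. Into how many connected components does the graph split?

Starting from 5 we can reach 5, 8. That is one component of size 2.
Starting from 6 we can reach 6, 9, 12. That is one component of size 3.
Starting from 1 we can reach 1, 2, 3, 4, 7, 10, 11. That is one component of size 7.
Total: 3 components.

3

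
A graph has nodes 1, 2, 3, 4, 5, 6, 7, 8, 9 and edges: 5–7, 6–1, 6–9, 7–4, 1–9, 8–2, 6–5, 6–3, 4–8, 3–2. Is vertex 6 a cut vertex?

Yes

Deleting 6 raises the number of components from 1 to 2, so 6 is a cut vertex.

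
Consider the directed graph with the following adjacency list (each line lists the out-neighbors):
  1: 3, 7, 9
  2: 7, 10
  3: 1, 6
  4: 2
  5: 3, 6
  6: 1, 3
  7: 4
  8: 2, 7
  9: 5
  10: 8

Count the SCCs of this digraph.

2

{1, 3, 5, 6, 9} are all mutually reachable — one SCC of size 5.
{2, 4, 7, 8, 10} are all mutually reachable — one SCC of size 5.
That gives 2 strongly connected components.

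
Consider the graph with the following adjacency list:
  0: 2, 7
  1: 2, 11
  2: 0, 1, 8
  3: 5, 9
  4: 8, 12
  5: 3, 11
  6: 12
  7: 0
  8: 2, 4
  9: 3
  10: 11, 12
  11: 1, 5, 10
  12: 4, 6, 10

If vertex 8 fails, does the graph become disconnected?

Deleting 8 leaves 1 component (was 1) (its neighbors 2, 4 remain connected to each other), so 8 is not a cut vertex.

No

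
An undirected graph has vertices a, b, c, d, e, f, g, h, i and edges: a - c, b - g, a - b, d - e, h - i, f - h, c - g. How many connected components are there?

Starting from d we can reach d, e. That is one component of size 2.
Starting from f we can reach f, h, i. That is one component of size 3.
Starting from a we can reach a, b, c, g. That is one component of size 4.
Total: 3 components.

3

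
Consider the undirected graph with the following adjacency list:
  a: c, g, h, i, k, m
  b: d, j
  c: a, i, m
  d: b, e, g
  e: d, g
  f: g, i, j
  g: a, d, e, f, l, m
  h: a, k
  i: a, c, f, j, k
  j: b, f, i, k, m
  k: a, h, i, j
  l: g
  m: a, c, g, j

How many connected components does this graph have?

1

Starting from a we can reach a, b, c, d, e, f, g, h, i, j, k, l, m. That is one component of size 13.
Total: 1 component.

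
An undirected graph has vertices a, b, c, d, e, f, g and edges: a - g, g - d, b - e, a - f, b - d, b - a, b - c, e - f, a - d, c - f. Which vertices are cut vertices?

Removing c, for instance, still leaves 1 component. No single vertex removal increases the component count — the graph has no articulation points.

none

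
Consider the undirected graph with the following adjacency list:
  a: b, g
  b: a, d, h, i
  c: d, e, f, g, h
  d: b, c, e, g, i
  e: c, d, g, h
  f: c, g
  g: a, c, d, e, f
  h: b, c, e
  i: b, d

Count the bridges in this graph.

0

The edges on the cycle h-b-i-d-g-c-e-h are not bridges since each lies on that cycle.
Every edge lies on some cycle, so there are no bridges.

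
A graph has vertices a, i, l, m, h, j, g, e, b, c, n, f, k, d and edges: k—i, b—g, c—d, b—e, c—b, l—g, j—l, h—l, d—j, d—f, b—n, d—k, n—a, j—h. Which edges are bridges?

The edges on the cycle c-b-g-l-h-j-d-c are not bridges since each lies on that cycle.
But removing b—n disconnects b from n; removing d—f disconnects d from f; removing a—n disconnects a from n; removing i—k disconnects i from k — these are bridges.
In total 6 edges are bridges.

a-n, b-e, b-n, d-f, d-k, i-k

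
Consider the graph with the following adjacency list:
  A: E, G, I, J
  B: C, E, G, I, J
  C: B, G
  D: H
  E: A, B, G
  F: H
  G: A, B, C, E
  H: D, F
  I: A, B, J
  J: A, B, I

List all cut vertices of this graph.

H

Removing H increases the component count from 2 to 3, so H is a cut vertex.
By contrast removing B leaves 2 components; it is not a cut vertex. No other vertex is a cut vertex either.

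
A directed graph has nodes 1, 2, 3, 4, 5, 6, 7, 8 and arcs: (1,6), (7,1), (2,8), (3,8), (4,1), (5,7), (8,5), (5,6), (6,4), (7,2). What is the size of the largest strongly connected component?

4

{2, 5, 7, 8} are all mutually reachable — one SCC of size 4.
{1, 4, 6} are all mutually reachable — one SCC of size 3.
{3} is an SCC by itself.
The largest has 4 vertices.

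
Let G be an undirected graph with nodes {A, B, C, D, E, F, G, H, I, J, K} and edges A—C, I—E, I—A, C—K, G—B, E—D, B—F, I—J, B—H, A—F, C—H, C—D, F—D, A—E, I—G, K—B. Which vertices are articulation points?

I

Removing I increases the component count from 1 to 2, so I is a cut vertex.
By contrast removing G leaves 1 component; it is not a cut vertex. No other vertex is a cut vertex either.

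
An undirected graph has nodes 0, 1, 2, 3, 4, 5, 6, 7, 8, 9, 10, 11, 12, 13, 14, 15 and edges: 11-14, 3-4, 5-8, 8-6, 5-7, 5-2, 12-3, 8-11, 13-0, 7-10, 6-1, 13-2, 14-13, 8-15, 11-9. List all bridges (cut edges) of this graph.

The edges on the cycle 5-8-11-14-13-2-5 are not bridges since each lies on that cycle.
But removing 5-7 disconnects 5 from 7; removing 8-15 disconnects 8 from 15; removing 7-10 disconnects 7 from 10; removing 12-3 disconnects 12 from 3 — these are bridges.
In total 9 edges are bridges.

0-13, 1-6, 10-7, 11-9, 12-3, 15-8, 3-4, 5-7, 6-8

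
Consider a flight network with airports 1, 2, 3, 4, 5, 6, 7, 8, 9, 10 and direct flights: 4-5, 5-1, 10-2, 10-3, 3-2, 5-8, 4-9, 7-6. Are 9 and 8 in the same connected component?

Yes

From 9 we can reach 1, 4, 5, 8, 9, which includes 8.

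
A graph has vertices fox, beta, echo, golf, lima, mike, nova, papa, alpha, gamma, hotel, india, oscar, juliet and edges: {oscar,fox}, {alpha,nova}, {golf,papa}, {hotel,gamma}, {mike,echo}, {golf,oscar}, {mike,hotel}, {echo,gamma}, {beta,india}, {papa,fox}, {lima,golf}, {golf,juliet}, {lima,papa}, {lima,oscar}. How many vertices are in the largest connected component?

Starting from beta we can reach beta, india. That is one component of size 2.
Starting from nova we can reach nova, alpha. That is one component of size 2.
Starting from echo we can reach echo, mike, gamma, hotel. That is one component of size 4.
Starting from fox we can reach fox, golf, lima, papa, oscar, juliet. That is one component of size 6.
The largest has 6 vertices.

6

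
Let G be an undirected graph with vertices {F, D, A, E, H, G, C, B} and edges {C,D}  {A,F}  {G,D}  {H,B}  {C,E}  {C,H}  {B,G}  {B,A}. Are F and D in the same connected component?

From F we can reach A, B, C, D, E, F, G, H, which includes D.

Yes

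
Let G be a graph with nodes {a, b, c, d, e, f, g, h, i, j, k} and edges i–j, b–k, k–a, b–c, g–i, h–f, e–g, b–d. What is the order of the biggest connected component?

5

Starting from f we can reach f, h. That is one component of size 2.
Starting from e we can reach e, g, i, j. That is one component of size 4.
Starting from a we can reach a, b, c, d, k. That is one component of size 5.
The largest has 5 vertices.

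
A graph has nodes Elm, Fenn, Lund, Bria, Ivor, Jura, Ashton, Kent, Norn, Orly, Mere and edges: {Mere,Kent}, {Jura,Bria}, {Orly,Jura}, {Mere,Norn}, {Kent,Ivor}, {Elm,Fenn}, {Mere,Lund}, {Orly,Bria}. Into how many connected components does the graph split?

4

Ashton is isolated — a component by itself.
Starting from Elm we can reach Elm, Fenn. That is one component of size 2.
Starting from Bria we can reach Bria, Jura, Orly. That is one component of size 3.
Starting from Ivor we can reach Ivor, Kent, Lund, Mere, Norn. That is one component of size 5.
Total: 4 components.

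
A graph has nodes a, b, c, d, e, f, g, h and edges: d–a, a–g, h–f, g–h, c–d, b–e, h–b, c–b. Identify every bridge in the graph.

The edges on the cycle c-d-a-g-h-b-c are not bridges since each lies on that cycle.
But removing b–e disconnects b from e; removing h–f disconnects h from f — these are bridges.

b-e, f-h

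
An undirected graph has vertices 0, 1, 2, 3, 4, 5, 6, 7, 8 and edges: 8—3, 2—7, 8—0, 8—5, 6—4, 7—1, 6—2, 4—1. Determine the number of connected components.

Starting from 0 we can reach 0, 3, 5, 8. That is one component of size 4.
Starting from 1 we can reach 1, 2, 4, 6, 7. That is one component of size 5.
Total: 2 components.

2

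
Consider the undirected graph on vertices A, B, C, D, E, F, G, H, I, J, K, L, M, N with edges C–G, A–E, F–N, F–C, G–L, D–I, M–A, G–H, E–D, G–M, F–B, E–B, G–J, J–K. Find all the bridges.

The edges on the cycle F-C-G-M-A-E-B-F are not bridges since each lies on that cycle.
But removing G–J disconnects G from J; removing F–N disconnects F from N; removing I–D disconnects I from D; removing G–L disconnects G from L — these are bridges.
In total 7 edges are bridges.

D-E, D-I, F-N, G-H, G-J, G-L, J-K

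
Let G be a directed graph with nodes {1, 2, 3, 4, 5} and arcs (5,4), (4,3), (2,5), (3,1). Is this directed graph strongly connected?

No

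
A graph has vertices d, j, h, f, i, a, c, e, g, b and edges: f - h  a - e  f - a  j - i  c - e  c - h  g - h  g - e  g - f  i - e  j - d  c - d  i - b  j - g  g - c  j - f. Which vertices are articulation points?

i

Removing i increases the component count from 1 to 2, so i is a cut vertex.
By contrast removing g leaves 1 component; it is not a cut vertex. No other vertex is a cut vertex either.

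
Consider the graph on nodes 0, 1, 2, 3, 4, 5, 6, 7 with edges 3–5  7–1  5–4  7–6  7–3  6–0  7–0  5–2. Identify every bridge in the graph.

The edges on the cycle 7-6-0-7 are not bridges since each lies on that cycle.
But removing 4–5 disconnects 4 from 5; removing 7–1 disconnects 7 from 1; removing 3–7 disconnects 3 from 7; removing 3–5 disconnects 3 from 5 — these are bridges.
In total 5 edges are bridges.

1-7, 2-5, 3-5, 3-7, 4-5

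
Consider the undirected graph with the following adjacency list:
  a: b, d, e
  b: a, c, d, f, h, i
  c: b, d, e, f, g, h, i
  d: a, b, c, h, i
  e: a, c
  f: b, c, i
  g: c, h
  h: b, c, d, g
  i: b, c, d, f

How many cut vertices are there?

0

Removing d, for instance, still leaves 1 component. No single vertex removal increases the component count — the graph has no articulation points.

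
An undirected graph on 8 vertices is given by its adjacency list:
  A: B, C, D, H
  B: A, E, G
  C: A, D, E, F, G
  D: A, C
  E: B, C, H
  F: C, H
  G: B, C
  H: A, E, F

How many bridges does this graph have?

The edges on the cycle H-E-C-D-A-H are not bridges since each lies on that cycle.
Every edge lies on some cycle, so there are no bridges.

0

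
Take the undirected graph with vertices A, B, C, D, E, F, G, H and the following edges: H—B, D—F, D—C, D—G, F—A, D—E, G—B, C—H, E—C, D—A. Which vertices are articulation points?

Removing D increases the component count from 1 to 2, so D is a cut vertex.
By contrast removing E leaves 1 component; it is not a cut vertex. No other vertex is a cut vertex either.

D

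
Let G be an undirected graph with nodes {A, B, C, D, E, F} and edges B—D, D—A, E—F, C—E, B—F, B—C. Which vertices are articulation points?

Removing B increases the component count from 1 to 2, so B is a cut vertex.
Removing D increases the component count from 1 to 2, so D is a cut vertex.
By contrast removing F leaves 1 component; it is not a cut vertex. No other vertex is a cut vertex either.

B, D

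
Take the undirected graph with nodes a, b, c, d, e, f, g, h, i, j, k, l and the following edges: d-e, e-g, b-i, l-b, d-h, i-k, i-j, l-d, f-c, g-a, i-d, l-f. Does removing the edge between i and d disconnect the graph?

After removing i-d, the path i-b-l-d still connects them, so the edge is not a bridge.

No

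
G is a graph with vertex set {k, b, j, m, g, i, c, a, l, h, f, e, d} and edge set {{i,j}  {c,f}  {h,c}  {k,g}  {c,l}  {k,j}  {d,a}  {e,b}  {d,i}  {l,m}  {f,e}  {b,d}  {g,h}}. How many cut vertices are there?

3

Removing c increases the component count from 1 to 2, so c is a cut vertex.
Removing d increases the component count from 1 to 2, so d is a cut vertex.
Removing l increases the component count from 1 to 2, so l is a cut vertex.
By contrast removing f leaves 1 component; it is not a cut vertex. No other vertex is a cut vertex either.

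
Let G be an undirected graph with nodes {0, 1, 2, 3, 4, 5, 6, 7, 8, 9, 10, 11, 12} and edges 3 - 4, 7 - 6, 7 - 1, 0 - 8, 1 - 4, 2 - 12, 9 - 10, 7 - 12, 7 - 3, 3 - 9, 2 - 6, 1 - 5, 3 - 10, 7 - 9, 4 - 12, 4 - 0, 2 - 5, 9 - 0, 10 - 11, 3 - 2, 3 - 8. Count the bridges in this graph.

1

The edges on the cycle 7-1-5-2-3-7 are not bridges since each lies on that cycle.
But removing 11 - 10 disconnects 11 from 10 — this is a bridge.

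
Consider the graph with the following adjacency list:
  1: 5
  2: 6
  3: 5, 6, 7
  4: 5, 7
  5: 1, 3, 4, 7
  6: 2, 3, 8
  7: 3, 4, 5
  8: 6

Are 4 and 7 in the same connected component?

From 4 we can reach 1, 2, 3, 4, 5, 6, 7, 8, which includes 7.

Yes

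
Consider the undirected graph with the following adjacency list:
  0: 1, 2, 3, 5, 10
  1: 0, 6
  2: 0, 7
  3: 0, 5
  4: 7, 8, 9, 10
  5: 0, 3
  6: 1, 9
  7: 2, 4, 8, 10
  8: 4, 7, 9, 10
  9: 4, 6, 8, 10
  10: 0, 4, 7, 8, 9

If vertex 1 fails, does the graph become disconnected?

No

Deleting 1 leaves 1 component (was 1) (its neighbors 0, 6 remain connected to each other), so 1 is not a cut vertex.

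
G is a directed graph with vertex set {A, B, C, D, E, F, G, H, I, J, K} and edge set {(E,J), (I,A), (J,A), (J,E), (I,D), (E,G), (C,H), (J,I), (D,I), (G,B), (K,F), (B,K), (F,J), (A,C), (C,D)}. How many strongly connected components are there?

3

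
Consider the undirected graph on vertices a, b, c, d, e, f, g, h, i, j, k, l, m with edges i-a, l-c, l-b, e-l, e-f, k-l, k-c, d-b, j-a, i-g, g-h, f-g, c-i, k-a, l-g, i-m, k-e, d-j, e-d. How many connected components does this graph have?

1

Starting from a we can reach a, b, c, d, e, f, g, h, i, j, k, l, m. That is one component of size 13.
Total: 1 component.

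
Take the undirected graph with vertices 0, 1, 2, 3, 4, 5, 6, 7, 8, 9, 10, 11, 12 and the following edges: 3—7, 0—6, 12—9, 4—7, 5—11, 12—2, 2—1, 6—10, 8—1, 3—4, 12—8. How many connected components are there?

4

Starting from 5 we can reach 5, 11. That is one component of size 2.
Starting from 3 we can reach 3, 4, 7. That is one component of size 3.
Starting from 0 we can reach 0, 6, 10. That is one component of size 3.
Starting from 1 we can reach 1, 2, 8, 9, 12. That is one component of size 5.
Total: 4 components.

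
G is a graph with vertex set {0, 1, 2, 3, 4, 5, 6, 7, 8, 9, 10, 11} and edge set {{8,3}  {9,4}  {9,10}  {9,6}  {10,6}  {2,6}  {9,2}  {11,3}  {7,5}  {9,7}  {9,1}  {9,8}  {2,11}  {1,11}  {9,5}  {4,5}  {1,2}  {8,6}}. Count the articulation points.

Removing 9 increases the component count from 2 to 3, so 9 is a cut vertex.
By contrast removing 6 leaves 2 components; it is not a cut vertex. No other vertex is a cut vertex either.

1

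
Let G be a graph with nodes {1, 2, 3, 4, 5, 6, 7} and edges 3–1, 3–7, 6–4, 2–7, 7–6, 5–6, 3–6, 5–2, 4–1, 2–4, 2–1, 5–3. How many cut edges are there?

The edges on the cycle 2-4-1-2 are not bridges since each lies on that cycle.
Every edge lies on some cycle, so there are no bridges.

0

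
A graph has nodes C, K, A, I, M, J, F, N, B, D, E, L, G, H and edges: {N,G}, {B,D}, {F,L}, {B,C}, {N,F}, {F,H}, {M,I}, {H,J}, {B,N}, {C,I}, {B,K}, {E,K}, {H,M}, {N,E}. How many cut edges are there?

4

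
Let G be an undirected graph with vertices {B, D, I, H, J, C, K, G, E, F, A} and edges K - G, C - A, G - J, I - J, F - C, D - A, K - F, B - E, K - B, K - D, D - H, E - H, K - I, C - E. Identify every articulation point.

Removing K increases the component count from 1 to 2, so K is a cut vertex.
By contrast removing F leaves 1 component; it is not a cut vertex. No other vertex is a cut vertex either.

K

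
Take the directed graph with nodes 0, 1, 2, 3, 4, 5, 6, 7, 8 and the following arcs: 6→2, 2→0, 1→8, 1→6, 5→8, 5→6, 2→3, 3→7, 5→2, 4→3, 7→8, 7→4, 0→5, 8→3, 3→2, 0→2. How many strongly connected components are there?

{0, 2, 3, 4, 5, 6, 7, 8} are all mutually reachable — one SCC of size 8.
{1} is an SCC by itself.
That gives 2 strongly connected components.

2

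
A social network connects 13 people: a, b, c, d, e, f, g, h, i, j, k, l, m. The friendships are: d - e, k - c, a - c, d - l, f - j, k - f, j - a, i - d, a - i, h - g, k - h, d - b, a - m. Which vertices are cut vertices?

a, d, h, i, k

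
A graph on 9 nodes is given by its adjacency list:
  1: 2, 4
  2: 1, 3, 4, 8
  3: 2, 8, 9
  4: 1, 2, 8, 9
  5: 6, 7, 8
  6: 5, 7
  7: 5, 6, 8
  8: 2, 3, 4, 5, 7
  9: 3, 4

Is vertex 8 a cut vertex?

Deleting 8 raises the number of components from 1 to 2, so 8 is a cut vertex.

Yes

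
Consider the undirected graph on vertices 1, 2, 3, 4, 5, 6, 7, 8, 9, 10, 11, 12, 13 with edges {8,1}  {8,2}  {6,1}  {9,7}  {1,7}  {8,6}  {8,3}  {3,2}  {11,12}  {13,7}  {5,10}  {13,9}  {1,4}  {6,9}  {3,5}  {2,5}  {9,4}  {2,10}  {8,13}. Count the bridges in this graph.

1

The edges on the cycle 8-6-1-8 are not bridges since each lies on that cycle.
But removing 11—12 disconnects 11 from 12 — this is a bridge.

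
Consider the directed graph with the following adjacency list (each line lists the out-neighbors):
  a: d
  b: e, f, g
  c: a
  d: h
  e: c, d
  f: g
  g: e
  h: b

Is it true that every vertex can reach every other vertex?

Yes

From d we can reach every vertex (a, b, c, d, e, f, g, h), and every vertex can reach d (a, b, c, d, e, f, g, h). So the whole graph is one strongly connected component.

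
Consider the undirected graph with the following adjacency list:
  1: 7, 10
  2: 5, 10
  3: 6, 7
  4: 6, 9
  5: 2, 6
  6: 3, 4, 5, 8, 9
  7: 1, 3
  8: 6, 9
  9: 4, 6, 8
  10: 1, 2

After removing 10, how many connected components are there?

1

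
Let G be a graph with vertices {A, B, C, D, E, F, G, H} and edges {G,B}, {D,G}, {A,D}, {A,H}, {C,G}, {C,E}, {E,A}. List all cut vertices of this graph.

Removing A increases the component count from 2 to 3, so A is a cut vertex.
Removing G increases the component count from 2 to 3, so G is a cut vertex.
By contrast removing B leaves 2 components; it is not a cut vertex. No other vertex is a cut vertex either.

A, G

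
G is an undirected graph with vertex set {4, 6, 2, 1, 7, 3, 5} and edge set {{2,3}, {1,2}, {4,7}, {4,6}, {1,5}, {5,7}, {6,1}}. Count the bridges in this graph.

2

The edges on the cycle 4-6-1-5-7-4 are not bridges since each lies on that cycle.
But removing 2—3 disconnects 2 from 3; removing 1—2 disconnects 1 from 2 — these are bridges.
That makes 2 bridges.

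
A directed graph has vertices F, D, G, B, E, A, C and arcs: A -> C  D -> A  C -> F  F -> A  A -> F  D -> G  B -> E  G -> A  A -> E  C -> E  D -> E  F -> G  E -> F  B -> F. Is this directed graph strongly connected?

No

There is no directed path from B to D, so the graph is not strongly connected.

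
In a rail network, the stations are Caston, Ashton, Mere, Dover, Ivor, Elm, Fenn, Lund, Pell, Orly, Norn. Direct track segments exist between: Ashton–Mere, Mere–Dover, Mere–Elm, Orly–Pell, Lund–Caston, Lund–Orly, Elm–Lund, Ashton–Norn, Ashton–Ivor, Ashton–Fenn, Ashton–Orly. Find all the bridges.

Ashton-Fenn, Ashton-Ivor, Ashton-Norn, Caston-Lund, Dover-Mere, Orly-Pell

The edges on the cycle Ashton-Mere-Elm-Lund-Orly-Ashton are not bridges since each lies on that cycle.
But removing Mere–Dover disconnects Mere from Dover; removing Ashton–Norn disconnects Ashton from Norn; removing Ashton–Ivor disconnects Ashton from Ivor; removing Lund–Caston disconnects Lund from Caston — these are bridges.
In total 6 edges are bridges.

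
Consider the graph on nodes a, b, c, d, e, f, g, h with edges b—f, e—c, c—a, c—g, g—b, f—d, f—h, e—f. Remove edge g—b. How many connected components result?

1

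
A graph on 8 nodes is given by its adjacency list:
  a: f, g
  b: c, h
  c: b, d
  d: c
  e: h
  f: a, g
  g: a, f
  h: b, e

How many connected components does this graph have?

2

Starting from a we can reach a, f, g. That is one component of size 3.
Starting from b we can reach b, c, d, e, h. That is one component of size 5.
Total: 2 components.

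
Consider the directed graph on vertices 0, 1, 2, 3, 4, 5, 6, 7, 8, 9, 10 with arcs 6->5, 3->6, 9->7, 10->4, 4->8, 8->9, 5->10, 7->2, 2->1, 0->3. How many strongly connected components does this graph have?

{10} is an SCC by itself.
{1} is an SCC by itself.
{2} is an SCC by itself.
{8} is an SCC by itself.
{5} is an SCC by itself.
(and 6 more singleton SCCs)
That gives 11 strongly connected components.

11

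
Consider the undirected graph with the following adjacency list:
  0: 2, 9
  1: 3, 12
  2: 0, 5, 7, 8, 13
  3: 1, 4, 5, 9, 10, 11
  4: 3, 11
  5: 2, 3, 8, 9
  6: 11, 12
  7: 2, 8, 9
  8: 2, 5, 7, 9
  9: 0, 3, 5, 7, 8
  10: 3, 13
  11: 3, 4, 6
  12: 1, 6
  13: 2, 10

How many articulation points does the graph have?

Removing 3 increases the component count from 1 to 2, so 3 is a cut vertex.
By contrast removing 4 leaves 1 component; it is not a cut vertex. No other vertex is a cut vertex either.

1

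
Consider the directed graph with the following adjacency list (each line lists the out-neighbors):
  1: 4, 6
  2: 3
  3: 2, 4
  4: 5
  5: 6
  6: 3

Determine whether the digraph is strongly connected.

There is no directed path from 2 to 1, so the graph is not strongly connected.

No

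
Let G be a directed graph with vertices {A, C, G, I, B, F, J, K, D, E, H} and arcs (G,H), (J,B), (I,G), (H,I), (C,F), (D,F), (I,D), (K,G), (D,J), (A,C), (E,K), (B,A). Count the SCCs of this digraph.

9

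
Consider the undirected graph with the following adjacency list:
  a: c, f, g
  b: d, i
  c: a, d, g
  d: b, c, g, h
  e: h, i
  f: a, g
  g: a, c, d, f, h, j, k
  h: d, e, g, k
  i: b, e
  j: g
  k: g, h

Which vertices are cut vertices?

g

Removing g increases the component count from 1 to 2, so g is a cut vertex.
By contrast removing a leaves 1 component; it is not a cut vertex. No other vertex is a cut vertex either.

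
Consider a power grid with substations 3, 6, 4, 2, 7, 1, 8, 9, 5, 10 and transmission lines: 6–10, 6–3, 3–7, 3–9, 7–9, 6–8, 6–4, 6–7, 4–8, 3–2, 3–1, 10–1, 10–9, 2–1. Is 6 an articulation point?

Deleting 6 raises the number of components from 2 to 3, so 6 is a cut vertex.

Yes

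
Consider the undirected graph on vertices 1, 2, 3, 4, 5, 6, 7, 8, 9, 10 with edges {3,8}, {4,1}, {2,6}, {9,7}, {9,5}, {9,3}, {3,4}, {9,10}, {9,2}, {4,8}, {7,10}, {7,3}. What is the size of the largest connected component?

Starting from 1 we can reach 1, 2, 3, 4, 5, 6, 7, 8, 9, 10. That is one component of size 10.
The largest has 10 vertices.

10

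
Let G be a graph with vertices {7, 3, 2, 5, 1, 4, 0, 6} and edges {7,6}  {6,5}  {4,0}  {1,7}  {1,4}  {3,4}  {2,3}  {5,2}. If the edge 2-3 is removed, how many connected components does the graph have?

1

2 and 3 are still connected via 2-5-6-7-1-4-3, so the component count stays at 1.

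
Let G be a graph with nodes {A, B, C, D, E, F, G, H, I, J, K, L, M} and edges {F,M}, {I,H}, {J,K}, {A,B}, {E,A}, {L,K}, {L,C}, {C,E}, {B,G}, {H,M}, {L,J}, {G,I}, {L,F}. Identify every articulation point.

Removing L increases the component count from 2 to 3, so L is a cut vertex.
By contrast removing F leaves 2 components; it is not a cut vertex. No other vertex is a cut vertex either.

L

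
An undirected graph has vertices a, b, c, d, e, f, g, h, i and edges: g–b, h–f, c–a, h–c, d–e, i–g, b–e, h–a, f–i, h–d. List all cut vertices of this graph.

Removing h increases the component count from 1 to 2, so h is a cut vertex.
By contrast removing e leaves 1 component; it is not a cut vertex. No other vertex is a cut vertex either.

h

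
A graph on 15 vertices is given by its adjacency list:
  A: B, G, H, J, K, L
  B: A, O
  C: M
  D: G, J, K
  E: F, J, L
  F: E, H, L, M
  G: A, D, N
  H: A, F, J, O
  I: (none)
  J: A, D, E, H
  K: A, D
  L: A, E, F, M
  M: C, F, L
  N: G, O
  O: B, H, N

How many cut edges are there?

1

The edges on the cycle L-F-E-J-A-L are not bridges since each lies on that cycle.
But removing M-C disconnects M from C — this is a bridge.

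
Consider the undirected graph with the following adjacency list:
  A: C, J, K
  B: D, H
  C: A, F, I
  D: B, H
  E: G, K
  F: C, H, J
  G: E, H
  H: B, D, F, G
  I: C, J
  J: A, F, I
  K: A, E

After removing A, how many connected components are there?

With A gone, the remaining components are: {B, C, D, E, F, G, H, I, J, K}.
That is 1 component.

1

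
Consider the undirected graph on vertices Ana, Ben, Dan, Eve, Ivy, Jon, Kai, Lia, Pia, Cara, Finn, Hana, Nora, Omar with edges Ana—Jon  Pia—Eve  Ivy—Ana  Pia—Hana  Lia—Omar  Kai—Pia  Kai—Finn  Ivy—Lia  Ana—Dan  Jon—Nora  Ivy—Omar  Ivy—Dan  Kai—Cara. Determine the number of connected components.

3

Ben is isolated — a component by itself.
Starting from Eve we can reach Eve, Kai, Pia, Cara, Finn, Hana. That is one component of size 6.
Starting from Ana we can reach Ana, Dan, Ivy, Jon, Lia, Nora, Omar. That is one component of size 7.
Total: 3 components.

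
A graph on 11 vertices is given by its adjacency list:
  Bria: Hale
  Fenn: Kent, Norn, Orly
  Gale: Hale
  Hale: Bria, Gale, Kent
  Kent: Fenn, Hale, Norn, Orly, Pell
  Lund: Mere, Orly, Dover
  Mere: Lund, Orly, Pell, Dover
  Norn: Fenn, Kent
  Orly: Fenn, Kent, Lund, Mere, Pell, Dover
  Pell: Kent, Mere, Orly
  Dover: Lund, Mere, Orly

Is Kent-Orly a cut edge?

After removing Kent-Orly, the path Kent-Fenn-Orly still connects them, so the edge is not a bridge.

No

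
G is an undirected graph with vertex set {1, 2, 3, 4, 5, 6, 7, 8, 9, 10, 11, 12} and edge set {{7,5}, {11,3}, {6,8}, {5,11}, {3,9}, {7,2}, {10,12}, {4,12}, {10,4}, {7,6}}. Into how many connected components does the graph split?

3

1 is isolated — a component by itself.
Starting from 4 we can reach 4, 10, 12. That is one component of size 3.
Starting from 2 we can reach 2, 3, 5, 6, 7, 8, 9, 11. That is one component of size 8.
Total: 3 components.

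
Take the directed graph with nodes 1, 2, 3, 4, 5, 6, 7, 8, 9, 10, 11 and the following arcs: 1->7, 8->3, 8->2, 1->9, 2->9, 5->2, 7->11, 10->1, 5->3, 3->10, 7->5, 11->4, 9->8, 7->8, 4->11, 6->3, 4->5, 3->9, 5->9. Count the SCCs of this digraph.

2

{1, 2, 3, 4, 5, 7, 8, 9, 10, 11} are all mutually reachable — one SCC of size 10.
{6} is an SCC by itself.
That gives 2 strongly connected components.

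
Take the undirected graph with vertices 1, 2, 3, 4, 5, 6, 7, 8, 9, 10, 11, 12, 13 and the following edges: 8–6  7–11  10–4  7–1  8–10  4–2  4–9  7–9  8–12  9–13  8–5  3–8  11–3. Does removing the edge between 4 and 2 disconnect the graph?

Yes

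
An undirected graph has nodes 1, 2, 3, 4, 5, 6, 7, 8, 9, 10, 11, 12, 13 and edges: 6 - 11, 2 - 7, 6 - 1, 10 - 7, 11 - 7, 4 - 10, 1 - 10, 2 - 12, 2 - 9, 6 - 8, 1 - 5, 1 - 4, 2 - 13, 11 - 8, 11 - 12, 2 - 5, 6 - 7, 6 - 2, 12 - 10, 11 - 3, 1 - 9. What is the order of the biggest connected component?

Starting from 1 we can reach 1, 2, 3, 4, 5, 6, 7, 8, 9, 10, 11, 12, 13. That is one component of size 13.
The largest has 13 vertices.

13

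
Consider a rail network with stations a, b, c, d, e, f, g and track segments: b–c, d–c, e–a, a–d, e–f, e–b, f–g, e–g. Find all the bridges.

The edges on the cycle e-f-g-e are not bridges since each lies on that cycle.
Every edge lies on some cycle, so there are no bridges.

none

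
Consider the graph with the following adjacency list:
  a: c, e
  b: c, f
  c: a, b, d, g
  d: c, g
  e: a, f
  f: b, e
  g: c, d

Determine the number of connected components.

Starting from a we can reach a, b, c, d, e, f, g. That is one component of size 7.
Total: 1 component.

1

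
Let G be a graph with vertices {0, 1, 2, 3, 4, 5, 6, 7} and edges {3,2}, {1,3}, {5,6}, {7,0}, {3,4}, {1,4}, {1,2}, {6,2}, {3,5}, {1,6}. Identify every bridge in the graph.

0-7

The edges on the cycle 1-3-5-6-1 are not bridges since each lies on that cycle.
But removing 7 - 0 disconnects 7 from 0 — this is a bridge.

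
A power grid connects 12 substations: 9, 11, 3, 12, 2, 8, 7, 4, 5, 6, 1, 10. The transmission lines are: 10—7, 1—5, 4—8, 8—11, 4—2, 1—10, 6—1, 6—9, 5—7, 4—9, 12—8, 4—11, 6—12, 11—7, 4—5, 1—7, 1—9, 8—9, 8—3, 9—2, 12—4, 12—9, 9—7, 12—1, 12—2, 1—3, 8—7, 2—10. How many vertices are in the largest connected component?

Starting from 1 we can reach 1, 2, 3, 4, 5, 6, 7, 8, 9, 10, 11, 12. That is one component of size 12.
The largest has 12 vertices.

12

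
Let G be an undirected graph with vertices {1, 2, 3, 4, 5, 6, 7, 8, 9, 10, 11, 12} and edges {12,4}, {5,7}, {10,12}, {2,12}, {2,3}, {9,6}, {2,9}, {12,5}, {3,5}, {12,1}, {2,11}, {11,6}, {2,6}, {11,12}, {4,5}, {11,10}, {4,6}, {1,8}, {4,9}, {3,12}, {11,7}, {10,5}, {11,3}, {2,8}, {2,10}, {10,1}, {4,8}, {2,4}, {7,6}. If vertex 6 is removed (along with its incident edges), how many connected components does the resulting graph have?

1

With 6 gone, the remaining components are: {1, 2, 3, 4, 5, 7, 8, 9, 10, 11, 12}.
That is 1 component.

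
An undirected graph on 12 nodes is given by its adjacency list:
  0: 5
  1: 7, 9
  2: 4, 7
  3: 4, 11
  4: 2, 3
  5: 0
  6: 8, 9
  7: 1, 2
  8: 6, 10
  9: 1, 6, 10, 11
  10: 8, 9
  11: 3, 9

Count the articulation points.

Removing 9 increases the component count from 2 to 3, so 9 is a cut vertex.
By contrast removing 2 leaves 2 components; it is not a cut vertex. No other vertex is a cut vertex either.

1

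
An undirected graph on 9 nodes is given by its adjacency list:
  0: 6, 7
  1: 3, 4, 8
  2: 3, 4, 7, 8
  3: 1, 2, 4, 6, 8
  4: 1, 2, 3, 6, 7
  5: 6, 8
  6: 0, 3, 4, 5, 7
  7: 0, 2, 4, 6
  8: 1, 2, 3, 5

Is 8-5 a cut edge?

No

After removing 8-5, the path 8-3-6-5 still connects them, so the edge is not a bridge.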